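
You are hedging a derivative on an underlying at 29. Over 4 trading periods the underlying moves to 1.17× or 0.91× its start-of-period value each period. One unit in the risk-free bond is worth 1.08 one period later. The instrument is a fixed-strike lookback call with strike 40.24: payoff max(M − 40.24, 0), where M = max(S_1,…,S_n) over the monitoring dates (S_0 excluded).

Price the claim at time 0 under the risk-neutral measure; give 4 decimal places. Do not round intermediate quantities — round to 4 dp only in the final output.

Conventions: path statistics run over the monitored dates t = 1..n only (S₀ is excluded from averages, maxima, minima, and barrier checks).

price = 2.7684

Risk-neutral up-probability p* = (R−d)/(u−d) = (1.08−0.91)/(1.17−0.91) = 0.6538; the claim prices as the p*-weighted sum of path payoffs discounted by R^4.
Enumerate all 2^4 = 16 price paths (U = up ×1.17, D = down ×0.91); each path with k up-moves has probability p*^k·(1−p*)^(4−k).
DDDD: M=26.3900, payoff=0.0000, prob=0.014357
UDDD: M=33.9300, payoff=0.0000, prob=0.027120
DUDD: M=30.8763, payoff=0.0000, prob=0.027120
UUDD: M=39.6981, payoff=0.0000, prob=0.051226
DDUD: M=28.0974, payoff=0.0000, prob=0.027120
UDUD: M=36.1253, payoff=0.0000, prob=0.051226
DUUD: M=36.1253, payoff=0.0000, prob=0.051226
UUUD: M=46.4468, payoff=6.2068, prob=0.096760
DDDU: M=26.3900, payoff=0.0000, prob=0.027120
UDDU: M=33.9300, payoff=0.0000, prob=0.051226
DUDU: M=32.8740, payoff=0.0000, prob=0.051226
UUDU: M=42.2666, payoff=2.0266, prob=0.096760
DDUU: M=32.8740, payoff=0.0000, prob=0.051226
UDUU: M=42.2666, payoff=2.0266, prob=0.096760
DUUU: M=42.2666, payoff=2.0266, prob=0.096760
UUUU: M=54.3427, payoff=14.1027, prob=0.182769
Price = Σ prob·payoff / R^4 = 3.766380 / 1.360489 = 2.7684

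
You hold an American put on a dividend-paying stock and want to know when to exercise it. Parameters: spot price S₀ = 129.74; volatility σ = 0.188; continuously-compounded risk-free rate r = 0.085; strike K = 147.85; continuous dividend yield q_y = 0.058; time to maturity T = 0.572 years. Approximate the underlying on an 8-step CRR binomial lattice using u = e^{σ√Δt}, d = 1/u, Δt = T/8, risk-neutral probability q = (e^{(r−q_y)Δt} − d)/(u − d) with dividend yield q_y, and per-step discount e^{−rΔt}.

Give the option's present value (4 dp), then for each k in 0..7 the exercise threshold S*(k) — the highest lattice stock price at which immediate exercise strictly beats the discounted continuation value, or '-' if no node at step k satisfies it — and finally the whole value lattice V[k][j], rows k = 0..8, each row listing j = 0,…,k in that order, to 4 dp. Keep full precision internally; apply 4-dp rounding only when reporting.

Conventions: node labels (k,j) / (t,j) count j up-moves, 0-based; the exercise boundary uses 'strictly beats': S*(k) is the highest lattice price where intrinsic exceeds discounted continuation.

params: Δt=0.07150 u=1.05156 d=0.95097 q=0.50665 e^(-rΔt)=0.99394
t_8 payoffs: 61.0705 51.8920 41.7426 30.5198 18.1100 4.3876 0.0000 0.0000 0.0000
t_7: node(7,0) S=91.2535 payoff=56.5965 vs cont=56.0784 → 56.5965 [stop]  node(7,1) S=100.9052 payoff=46.9448 vs cont=46.4666 → 46.9448 [stop]  node(7,2) S=111.5778 payoff=36.2722 vs cont=35.8382 → 36.2722 [stop]  node(7,3) S=123.3792 payoff=24.4708 vs cont=24.0856 → 24.4708 [stop]  node(7,4) S=136.4288 payoff=11.4212 vs cont=11.0900 → 11.4212 [stop]  node(7,5) S=150.8586 payoff=0.0000 vs cont=2.1515 → 2.1515 [wait]  node(7,6) S=166.8147 payoff=0.0000 vs cont=0.0000 → 0.0000 [wait]  node(7,7) S=184.4584 payoff=0.0000 vs cont=0.0000 → 0.0000 [wait]  ⇒ S*(7)=136.4288
t_6: node(6,0) S=95.9580 payoff=51.8920 vs cont=51.3932 → 51.8920 [stop]  node(6,1) S=106.1074 payoff=41.7426 vs cont=41.2859 → 41.7426 [stop]  node(6,2) S=117.3302 payoff=30.5198 vs cont=30.1096 → 30.5198 [stop]  node(6,3) S=129.7400 payoff=18.1100 vs cont=17.7511 → 18.1100 [stop]  node(6,4) S=143.4624 payoff=4.3876 vs cont=6.6840 → 6.6840 [wait]  node(6,5) S=158.6362 payoff=0.0000 vs cont=1.0550 → 1.0550 [wait]  node(6,6) S=175.4149 payoff=0.0000 vs cont=0.0000 → 0.0000 [wait]  ⇒ S*(6)=129.7400
t_5: node(5,0) S=100.9052 payoff=46.9448 vs cont=46.4666 → 46.9448 [stop]  node(5,1) S=111.5778 payoff=36.2722 vs cont=35.8382 → 36.2722 [stop]  node(5,2) S=123.3792 payoff=24.4708 vs cont=24.0856 → 24.4708 [stop]  node(5,3) S=136.4288 payoff=11.4212 vs cont=12.2464 → 12.2464 [wait]  node(5,4) S=150.8586 payoff=0.0000 vs cont=3.8089 → 3.8089 [wait]  node(5,5) S=166.8147 payoff=0.0000 vs cont=0.5173 → 0.5173 [wait]  ⇒ S*(5)=123.3792
t_4: node(4,0) S=106.1074 payoff=41.7426 vs cont=41.2859 → 41.7426 [stop]  node(4,1) S=117.3302 payoff=30.5198 vs cont=30.1096 → 30.5198 [stop]  node(4,2) S=129.7400 payoff=18.1100 vs cont=18.1666 → 18.1666 [wait]  node(4,3) S=143.4624 payoff=4.3876 vs cont=7.9233 → 7.9233 [wait]  node(4,4) S=158.6362 payoff=0.0000 vs cont=2.1283 → 2.1283 [wait]  ⇒ S*(4)=117.3302
t_3: node(3,0) S=111.5778 payoff=36.2722 vs cont=35.8382 → 36.2722 [stop]  node(3,1) S=123.3792 payoff=24.4708 vs cont=24.1141 → 24.4708 [stop]  node(3,2) S=136.4288 payoff=11.4212 vs cont=12.8982 → 12.8982 [wait]  node(3,3) S=150.8586 payoff=0.0000 vs cont=4.9570 → 4.9570 [wait]  ⇒ S*(3)=123.3792
t_2: node(2,0) S=117.3302 payoff=30.5198 vs cont=30.1096 → 30.5198 [stop]  node(2,1) S=129.7400 payoff=18.1100 vs cont=18.4949 → 18.4949 [wait]  node(2,2) S=143.4624 payoff=4.3876 vs cont=8.8211 → 8.8211 [wait]  ⇒ S*(2)=117.3302
t_1: node(1,0) S=123.3792 payoff=24.4708 vs cont=24.2794 → 24.4708 [stop]  node(1,1) S=136.4288 payoff=11.4212 vs cont=13.5113 → 13.5113 [wait]  ⇒ S*(1)=123.3792
t_0: node(0,0) S=129.7400 payoff=18.1100 vs cont=18.8036 → 18.8036 [wait]  ⇒ S*(0)=-

price = 18.8036
boundary = - 123.3792 117.3302 123.3792 117.3302 123.3792 129.7400 136.4288
tree:
18.8036
24.4708 13.5113
30.5198 18.4949 8.8211
36.2722 24.4708 12.8982 4.9570
41.7426 30.5198 18.1666 7.9233 2.1283
46.9448 36.2722 24.4708 12.2464 3.8089 0.5173
51.8920 41.7426 30.5198 18.1100 6.6840 1.0550 0.0000
56.5965 46.9448 36.2722 24.4708 11.4212 2.1515 0.0000 0.0000
61.0705 51.8920 41.7426 30.5198 18.1100 4.3876 0.0000 0.0000 0.0000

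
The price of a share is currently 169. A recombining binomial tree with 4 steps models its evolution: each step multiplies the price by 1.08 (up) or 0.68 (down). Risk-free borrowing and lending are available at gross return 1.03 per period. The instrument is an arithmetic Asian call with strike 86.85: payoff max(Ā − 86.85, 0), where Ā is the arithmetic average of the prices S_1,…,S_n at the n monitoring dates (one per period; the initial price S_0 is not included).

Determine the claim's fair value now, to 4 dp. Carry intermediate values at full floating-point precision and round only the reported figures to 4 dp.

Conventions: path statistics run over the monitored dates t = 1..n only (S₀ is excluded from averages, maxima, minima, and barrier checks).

Under the martingale measure an up-move has probability p* = 0.8750; value the claim as the probability-weighted average of per-path payoffs, discounted 4 periods at R = 1.03.
Enumerate all 2^4 = 16 price paths (U = up ×1.08, D = down ×0.68); each path with k up-moves has probability p*^k·(1−p*)^(4−k).
DDDD: Ā=70.5848, payoff=0.0000, prob=0.000244
UDDD: Ā=112.1052, payoff=25.2552, prob=0.001709
DUDD: Ā=95.2052, payoff=8.3552, prob=0.001709
UUDD: Ā=151.2083, payoff=64.3583, prob=0.011963
DDUD: Ā=83.7132, payoff=0.0000, prob=0.001709
UDUD: Ā=132.9563, payoff=46.1063, prob=0.011963
DUUD: Ā=116.0563, payoff=29.2063, prob=0.011963
UUUD: Ā=184.3248, payoff=97.4748, prob=0.083740
DDDU: Ā=75.8987, payoff=0.0000, prob=0.001709
UDDU: Ā=120.5450, payoff=33.6950, prob=0.011963
DUDU: Ā=103.6450, payoff=16.7950, prob=0.011963
UUDU: Ā=164.6126, payoff=77.7626, prob=0.083740
DDUU: Ā=92.1530, payoff=5.3030, prob=0.011963
UDUU: Ā=146.3606, payoff=59.5106, prob=0.083740
DUUU: Ā=129.4606, payoff=42.6106, prob=0.083740
UUUU: Ā=205.6139, payoff=118.7639, prob=0.586182
Price = Σ prob·payoff / R^4 = 95.239035 / 1.125509 = 84.6186

price = 84.6186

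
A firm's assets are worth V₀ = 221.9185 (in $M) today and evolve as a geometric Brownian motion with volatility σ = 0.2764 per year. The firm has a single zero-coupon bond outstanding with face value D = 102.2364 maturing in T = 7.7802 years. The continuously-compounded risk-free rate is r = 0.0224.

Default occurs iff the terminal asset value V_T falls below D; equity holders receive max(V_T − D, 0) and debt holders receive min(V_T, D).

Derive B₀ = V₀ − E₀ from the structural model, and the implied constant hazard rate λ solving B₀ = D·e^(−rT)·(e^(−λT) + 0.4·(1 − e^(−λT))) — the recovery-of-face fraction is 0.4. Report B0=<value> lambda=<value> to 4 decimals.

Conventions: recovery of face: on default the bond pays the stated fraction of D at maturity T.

Equity is a call on the firm's assets struck at D = 102.2364:
d₁ = [ln(V₀/D) + (r + σ²/2)T] / (σ√T)
   = [ln(221.9185/102.2364) + (0.0224 + 0.5·0.2764²)·7.7802] / (0.2764·√7.7802)
   = [0.775022 + 0.471468] / 0.770963 = 1.616797
d₂ = d₁ − σ√T = 1.616797 − 0.770963 = 0.845835
N(d₁) = 0.947039,  N(d₂) = 0.801178,  e^(−rT) = 0.840065
E₀ = V₀·N(d₁) − D·e^(−rT)·N(d₂)
   = 221.9185·0.947039 − 102.2364·0.840065·0.801178 = 141.356198
B₀ = V₀ − E₀ = 221.9185 − 141.356198 = 80.562302
e^(−λT) = (B₀·e^(rT)/D − 0.4)/(1 − 0.4) = (80.5623·1.190385/102.2364 − 0.4)/0.6 = 0.89670548
λ = −ln(0.89670548)/7.7802 = 0.014013

B0=80.5623 lambda=0.0140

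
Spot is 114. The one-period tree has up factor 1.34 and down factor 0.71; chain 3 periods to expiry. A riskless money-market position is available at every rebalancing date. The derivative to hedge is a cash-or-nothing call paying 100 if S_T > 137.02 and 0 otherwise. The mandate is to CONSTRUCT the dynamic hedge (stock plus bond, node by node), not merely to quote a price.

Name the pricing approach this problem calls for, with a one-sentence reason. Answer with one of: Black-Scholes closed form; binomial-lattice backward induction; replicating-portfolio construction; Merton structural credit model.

Key observation: what is demanded is not a single number but the (Δ, B) position at each node of the 1.34/0.71 tree starting at 114; constructing those positions is the replicating-portfolio method.

framework: replicating-portfolio construction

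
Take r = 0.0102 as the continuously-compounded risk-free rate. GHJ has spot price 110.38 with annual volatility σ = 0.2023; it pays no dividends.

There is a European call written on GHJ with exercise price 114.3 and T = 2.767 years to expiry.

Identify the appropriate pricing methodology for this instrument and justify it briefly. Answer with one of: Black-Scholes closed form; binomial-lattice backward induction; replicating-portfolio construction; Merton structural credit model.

Key observation: with GHJ following a GBM at constant σ and r, the European call struck at 114.3 prices in closed form — nothing here needs a stepwise model or a balance sheet.

framework: Black-Scholes closed form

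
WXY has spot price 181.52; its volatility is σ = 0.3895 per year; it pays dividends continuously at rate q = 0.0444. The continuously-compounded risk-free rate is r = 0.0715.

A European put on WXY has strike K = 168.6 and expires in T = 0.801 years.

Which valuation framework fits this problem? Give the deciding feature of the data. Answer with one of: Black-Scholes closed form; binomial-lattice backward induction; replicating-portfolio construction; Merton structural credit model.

framework: Black-Scholes closed form

Key observation: the instrument is a plain European put (strike 168.6) on a lognormal asset; the exact continuous-time formula applies directly.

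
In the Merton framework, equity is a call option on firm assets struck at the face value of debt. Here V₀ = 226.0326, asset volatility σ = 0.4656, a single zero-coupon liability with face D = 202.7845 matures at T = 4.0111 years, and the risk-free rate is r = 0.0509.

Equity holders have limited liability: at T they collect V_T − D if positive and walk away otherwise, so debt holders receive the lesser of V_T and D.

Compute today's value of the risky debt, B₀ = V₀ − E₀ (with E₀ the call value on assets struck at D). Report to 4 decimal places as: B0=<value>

Apply the equity-as-call identities (strike 202.7845, horizon 4.0111 years):
d₁ = [ln(V₀/D) + (r + σ²/2)T] / (σ√T)
   = [ln(226.0326/202.7845) + (0.0509 + 0.5·0.4656²)·4.0111] / (0.4656·√4.0111)
   = [0.108535 + 0.638935] / 0.932491 = 0.801584
d₂ = d₁ − σ√T = 0.801584 − 0.932491 = -0.130907
N(d₁) = 0.788603,  N(d₂) = 0.447924,  e^(−rT) = 0.815328
E₀ = V₀·N(d₁) − D·e^(−rT)·N(d₂)
   = 226.0326·0.788603 − 202.7845·0.815328·0.447924 = 104.192070
B₀ = V₀ − E₀ = 226.0326 − 104.192070 = 121.840530

B0=121.8405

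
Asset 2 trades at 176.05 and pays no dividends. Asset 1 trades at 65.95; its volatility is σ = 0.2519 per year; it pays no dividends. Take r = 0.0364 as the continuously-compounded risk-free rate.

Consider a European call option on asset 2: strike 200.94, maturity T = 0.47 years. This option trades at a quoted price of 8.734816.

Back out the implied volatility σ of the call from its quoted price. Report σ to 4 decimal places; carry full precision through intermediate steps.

At σ = 0.3419 the Black–Scholes value reproduces the quote:
σ√T = 0.3419·√0.47 = 0.234395
d₁ = (ln(S/K) + (r+σ²/2)T) / (σ√T) = (ln(176.05/200.94) + (0.0364+0.3419²/2)·0.47) / 0.234395 = (-0.132238 + 0.044578) / 0.234395 = -0.373984
d₂ = d₁ − σ√T = -0.373984 − 0.234395 = -0.608379
e^{−rT} = 0.983038
N(d₁) = 0.354208,  N(d₂) = 0.271468
V = S·N(d₁) − K·e^{−rT}·N(d₂) = 62.358359 − 53.623542 = 8.734816 (matching the quote); vega is positive throughout, so no other σ reproduces this price

sigma = 0.3419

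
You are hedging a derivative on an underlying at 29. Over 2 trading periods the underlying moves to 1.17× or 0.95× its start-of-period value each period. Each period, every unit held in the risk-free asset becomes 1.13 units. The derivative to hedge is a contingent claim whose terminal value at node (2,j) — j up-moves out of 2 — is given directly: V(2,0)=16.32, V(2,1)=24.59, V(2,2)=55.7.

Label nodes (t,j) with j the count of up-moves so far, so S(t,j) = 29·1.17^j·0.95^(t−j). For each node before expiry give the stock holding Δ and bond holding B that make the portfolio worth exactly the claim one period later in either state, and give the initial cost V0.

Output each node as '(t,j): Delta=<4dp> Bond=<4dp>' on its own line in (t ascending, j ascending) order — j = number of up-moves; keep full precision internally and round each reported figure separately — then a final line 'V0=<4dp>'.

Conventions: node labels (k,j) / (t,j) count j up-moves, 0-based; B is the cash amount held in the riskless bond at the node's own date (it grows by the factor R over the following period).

(0,0): Delta=3.7392 Bond=-73.0833
(1,0): Delta=1.3645 Bond=-17.1605
(1,1): Delta=4.1677 Bond=-97.1227
V0=35.3531

Risk-neutral probability p* = (R−d)/(u−d) = (1.13−0.95)/(1.17−0.95) = 0.8182.
At maturity the claim pays: V(2,0)=16.3200, V(2,1)=24.5900, V(2,2)=55.7000
Node (1,0) S=27.5500: V=(p*·24.5900+(1−p*)·16.3200)/1.13=20.4304; Δ=(24.5900−16.3200)/(32.2335−26.1725)=1.3645; B=V−Δ·S=-17.1605
Node (1,1) S=33.9300: V=(p*·55.7000+(1−p*)·24.5900)/1.13=44.2864; Δ=(55.7000−24.5900)/(39.6981−32.2335)=4.1677; B=V−Δ·S=-97.1227
Node (0,0) S=29.0000: V=(p*·44.2864+(1−p*)·20.4304)/1.13=35.3531; Δ=(44.2864−20.4304)/(33.9300−27.5500)=3.7392; B=V−Δ·S=-73.0833
Sanity check at the root: Δ(0,0)·S0 + B(0,0) reproduces V0 = 35.3531.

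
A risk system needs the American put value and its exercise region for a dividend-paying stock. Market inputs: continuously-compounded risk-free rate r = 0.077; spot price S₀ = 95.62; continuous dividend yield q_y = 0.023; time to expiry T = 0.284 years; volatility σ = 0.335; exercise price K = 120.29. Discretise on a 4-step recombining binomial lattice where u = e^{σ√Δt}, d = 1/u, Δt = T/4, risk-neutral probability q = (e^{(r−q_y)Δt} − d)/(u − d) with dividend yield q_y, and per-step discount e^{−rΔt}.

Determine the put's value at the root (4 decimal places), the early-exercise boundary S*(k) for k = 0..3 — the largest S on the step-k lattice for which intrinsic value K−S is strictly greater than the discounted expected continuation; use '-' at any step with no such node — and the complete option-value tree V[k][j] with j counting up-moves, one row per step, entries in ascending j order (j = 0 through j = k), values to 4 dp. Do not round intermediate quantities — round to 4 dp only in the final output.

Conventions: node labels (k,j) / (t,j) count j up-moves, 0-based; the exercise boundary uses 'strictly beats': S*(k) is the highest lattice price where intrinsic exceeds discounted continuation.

price = 24.7523
boundary = - 87.4545 95.6200 104.5479
tree:
24.7523
32.8355 16.9146
40.3037 24.6700 9.3197
47.1342 32.8355 15.7421 2.9788
53.3814 40.3037 24.6700 5.9806 0.0000

params: Δt=0.07100 u=1.09337 d=0.91460 q=0.49919 e^(-rΔt)=0.99455
t_4 payoffs: 53.3814 40.3037 24.6700 5.9806 0.0000
t_3: node(3,0) S=73.1558 payoff=47.1342 vs cont=46.5977 → 47.1342 [stop]  node(3,1) S=87.4545 payoff=32.8355 vs cont=32.3224 → 32.8355 [stop]  node(3,2) S=104.5479 payoff=15.7421 vs cont=15.2568 → 15.7421 [stop]  node(3,3) S=124.9824 payoff=0.0000 vs cont=2.9788 → 2.9788 [wait]  ⇒ S*(3)=104.5479
t_2: node(2,0) S=79.9863 payoff=40.3037 vs cont=39.7784 → 40.3037 [stop]  node(2,1) S=95.6200 payoff=24.6700 vs cont=24.1702 → 24.6700 [stop]  node(2,2) S=114.3094 payoff=5.9806 vs cont=9.3197 → 9.3197 [wait]  ⇒ S*(2)=95.6200
t_1: node(1,0) S=87.4545 payoff=32.8355 vs cont=32.3224 → 32.8355 [stop]  node(1,1) S=104.5479 payoff=15.7421 vs cont=16.9146 → 16.9146 [wait]  ⇒ S*(1)=87.4545
t_0: node(0,0) S=95.6200 payoff=24.6700 vs cont=24.7523 → 24.7523 [wait]  ⇒ S*(0)=-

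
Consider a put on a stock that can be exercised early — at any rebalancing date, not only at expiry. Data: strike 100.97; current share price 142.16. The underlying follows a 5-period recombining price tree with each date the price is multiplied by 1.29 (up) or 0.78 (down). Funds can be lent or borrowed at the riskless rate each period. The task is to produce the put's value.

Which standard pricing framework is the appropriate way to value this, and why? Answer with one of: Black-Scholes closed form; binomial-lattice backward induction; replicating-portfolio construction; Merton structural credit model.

Key observation: early exercise of the strike-100.97 put must be checked at each of the 5 dates (spot 142.16), which forces a node-by-node comparison of intrinsic and continuation value backward from expiry.

framework: binomial-lattice backward induction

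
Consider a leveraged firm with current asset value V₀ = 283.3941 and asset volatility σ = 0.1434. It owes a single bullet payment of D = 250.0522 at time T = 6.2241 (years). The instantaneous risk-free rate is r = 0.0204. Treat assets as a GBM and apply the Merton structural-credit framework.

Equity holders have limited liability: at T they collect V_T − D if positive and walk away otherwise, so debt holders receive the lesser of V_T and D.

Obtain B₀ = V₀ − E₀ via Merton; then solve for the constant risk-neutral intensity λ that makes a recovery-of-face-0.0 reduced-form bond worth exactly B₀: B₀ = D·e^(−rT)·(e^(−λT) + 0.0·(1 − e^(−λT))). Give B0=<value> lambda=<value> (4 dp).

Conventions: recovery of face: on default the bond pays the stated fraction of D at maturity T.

Apply the equity-as-call identities (strike 250.0522, horizon 6.2241 years):
d₁ = [ln(V₀/D) + (r + σ²/2)T] / (σ√T)
   = [ln(283.3941/250.0522) + (0.0204 + 0.5·0.1434²)·6.2241] / (0.1434·√6.2241)
   = [0.125169 + 0.190966] / 0.357756 = 0.883661
d₂ = d₁ − σ√T = 0.883661 − 0.357756 = 0.525904
N(d₁) = 0.811560,  N(d₂) = 0.700523,  e^(−rT) = 0.880759
E₀ = V₀·N(d₁) − D·e^(−rT)·N(d₂)
   = 283.3941·0.811560 − 250.0522·0.880759·0.700523 = 75.711349
B₀ = V₀ − E₀ = 283.3941 − 75.711349 = 207.682751
e^(−λT) = (B₀·e^(rT)/D − 0)/(1 − 0) = (207.6828·1.135385/250.0522 − 0)/1 = 0.94300269
λ = −ln(0.94300269)/6.2241 = 0.009429

B0=207.6828 lambda=0.0094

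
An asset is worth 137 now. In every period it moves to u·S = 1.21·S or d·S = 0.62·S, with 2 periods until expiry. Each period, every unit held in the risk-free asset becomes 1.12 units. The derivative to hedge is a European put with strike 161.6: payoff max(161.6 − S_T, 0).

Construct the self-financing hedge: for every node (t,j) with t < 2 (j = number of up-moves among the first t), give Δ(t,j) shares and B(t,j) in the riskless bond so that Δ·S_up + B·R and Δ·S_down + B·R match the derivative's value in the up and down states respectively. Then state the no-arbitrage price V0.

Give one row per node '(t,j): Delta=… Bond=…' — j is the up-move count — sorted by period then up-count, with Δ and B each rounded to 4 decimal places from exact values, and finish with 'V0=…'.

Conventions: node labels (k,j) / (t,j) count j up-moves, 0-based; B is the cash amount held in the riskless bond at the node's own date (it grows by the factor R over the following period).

(0,0): Delta=-0.6351 Bond=101.1519
(1,0): Delta=-1.0000 Bond=144.2857
(1,1): Delta=-0.6014 Bond=107.7109
V0=14.1448

Under the risk-neutral measure, an up-move has probability p* = (R−d)/(u−d) = 0.8475 and values discount at R = 1.12.
At maturity the claim pays: V(2,0)=108.9372, V(2,1)=58.8226, V(2,2)=0.0000
(1,0): S=84.9400. Δ = (V_up−V_dn)/(S_up−S_dn) = (58.8226−108.9372)/(102.7774−52.6628) = -1.0000. V = [p*·58.8226 + (1−p*)·108.9372]/1.12 = 59.3457. B = V − Δ·S = 144.2857.
(1,1): S=165.7700. Δ = (V_up−V_dn)/(S_up−S_dn) = (0.0000−58.8226)/(200.5817−102.7774) = -0.6014. V = [p*·0.0000 + (1−p*)·58.8226]/1.12 = 8.0116. B = V − Δ·S = 107.7109.
(0,0): S=137.0000. Δ = (V_up−V_dn)/(S_up−S_dn) = (8.0116−59.3457)/(165.7700−84.9400) = -0.6351. V = [p*·8.0116 + (1−p*)·59.3457]/1.12 = 14.1448. B = V − Δ·S = 101.1519.
As a check, the time-0 holding Δ(0,0)·S0 + B(0,0) comes to 14.1448 — exactly V0.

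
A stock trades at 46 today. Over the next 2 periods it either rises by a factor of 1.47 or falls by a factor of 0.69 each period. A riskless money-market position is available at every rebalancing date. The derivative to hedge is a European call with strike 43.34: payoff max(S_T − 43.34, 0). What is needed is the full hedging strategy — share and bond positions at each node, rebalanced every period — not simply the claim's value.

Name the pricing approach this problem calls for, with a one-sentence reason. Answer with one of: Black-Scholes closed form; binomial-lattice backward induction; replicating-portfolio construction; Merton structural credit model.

framework: replicating-portfolio construction

Key observation: the mandate to exhibit the hedge at every date and state singles out the replicating-portfolio construction on the 2-period tree with factors 1.47 and 0.69 from 46.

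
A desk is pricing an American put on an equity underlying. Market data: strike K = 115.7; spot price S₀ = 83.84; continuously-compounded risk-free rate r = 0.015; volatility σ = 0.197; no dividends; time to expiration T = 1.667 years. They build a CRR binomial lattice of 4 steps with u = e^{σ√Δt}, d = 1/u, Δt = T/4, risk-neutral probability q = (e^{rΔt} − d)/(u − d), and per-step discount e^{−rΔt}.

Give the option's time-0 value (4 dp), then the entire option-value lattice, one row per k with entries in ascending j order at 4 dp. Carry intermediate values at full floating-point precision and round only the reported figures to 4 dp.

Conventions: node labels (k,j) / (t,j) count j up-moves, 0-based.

price = 31.8940
tree:
31.8940
41.8723 22.0314
50.6888 31.8600 12.1975
58.4525 41.8723 20.4899 3.8193
65.2891 50.6888 31.8600 7.5779 0.0000

Δt=0.41675, u=1.13562, d=0.88058, q=0.49284, disc=e^(-rΔt)=0.99377
k=4 terminal: V=max(K-S,0) → 65.2891 50.6888 31.8600 7.5779 0.0000
k=3: j=0 S=57.2475 intr=58.4525 cont=57.7315 V=58.4525[EX]; j=1 S=73.8277 intr=41.8723 cont=41.1512 V=41.8723[EX]; j=2 S=95.2101 intr=20.4899 cont=19.7689 V=20.4899[EX]; j=3 S=122.7853 intr=0.0000 cont=3.8193 V=3.8193[hold]
k=2: j=0 S=65.0112 intr=50.6888 cont=49.9678 V=50.6888[EX]; j=1 S=83.8400 intr=31.8600 cont=31.1390 V=31.8600[EX]; j=2 S=108.1221 intr=7.5779 cont=12.1975 V=12.1975[hold]
k=1: j=0 S=73.8277 intr=41.8723 cont=41.1512 V=41.8723[EX]; j=1 S=95.2101 intr=20.4899 cont=22.0314 V=22.0314[hold]
k=0: j=0 S=83.8400 intr=31.8600 cont=31.8940 V=31.8940[hold]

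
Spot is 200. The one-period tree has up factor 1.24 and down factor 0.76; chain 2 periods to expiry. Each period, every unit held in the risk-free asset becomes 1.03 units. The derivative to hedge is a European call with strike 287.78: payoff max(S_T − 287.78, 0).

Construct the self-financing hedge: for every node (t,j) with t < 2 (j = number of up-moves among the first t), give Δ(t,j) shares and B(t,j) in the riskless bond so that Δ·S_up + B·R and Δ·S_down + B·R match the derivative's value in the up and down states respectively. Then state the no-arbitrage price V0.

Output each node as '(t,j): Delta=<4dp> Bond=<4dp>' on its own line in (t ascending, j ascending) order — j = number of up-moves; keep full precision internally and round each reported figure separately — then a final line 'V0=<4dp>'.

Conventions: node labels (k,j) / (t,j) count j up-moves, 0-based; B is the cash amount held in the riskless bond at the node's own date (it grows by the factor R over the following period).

No-arbitrage ⇒ martingale measure with p* = (R−d)/(u−d) = 0.5625.
Payoffs at expiry: V(2,0)=0.0000, V(2,1)=0.0000, V(2,2)=19.7400
(1,0): S=152.0000. Δ = (V_up−V_dn)/(S_up−S_dn) = (0.0000−0.0000)/(188.4800−115.5200) = 0.0000. V = [p*·0.0000 + (1−p*)·0.0000]/1.03 = 0.0000. B = V − Δ·S = 0.0000.
(1,1): S=248.0000. Δ = (V_up−V_dn)/(S_up−S_dn) = (19.7400−0.0000)/(307.5200−188.4800) = 0.1658. V = [p*·19.7400 + (1−p*)·0.0000]/1.03 = 10.7803. B = V − Δ·S = -30.3447.
(0,0): S=200.0000. Δ = (V_up−V_dn)/(S_up−S_dn) = (10.7803−0.0000)/(248.0000−152.0000) = 0.1123. V = [p*·10.7803 + (1−p*)·0.0000]/1.03 = 5.8873. B = V − Δ·S = -16.5717.
As a check, the time-0 holding Δ(0,0)·S0 + B(0,0) comes to 5.8873 — exactly V0.

(0,0): Delta=0.1123 Bond=-16.5717
(1,0): Delta=0.0000 Bond=0.0000
(1,1): Delta=0.1658 Bond=-30.3447
V0=5.8873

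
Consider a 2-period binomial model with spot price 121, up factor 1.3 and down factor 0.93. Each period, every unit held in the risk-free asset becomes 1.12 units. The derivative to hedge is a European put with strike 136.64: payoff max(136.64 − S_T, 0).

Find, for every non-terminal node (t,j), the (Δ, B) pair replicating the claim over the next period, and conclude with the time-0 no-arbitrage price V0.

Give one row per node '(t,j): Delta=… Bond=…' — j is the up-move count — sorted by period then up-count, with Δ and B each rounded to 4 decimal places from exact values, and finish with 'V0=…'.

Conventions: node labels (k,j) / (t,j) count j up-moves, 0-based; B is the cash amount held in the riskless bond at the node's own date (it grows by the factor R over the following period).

Since d<R<u, set p* = (R−d)/(u−d) = 0.5135; price each node as the discounted p*-expectation of its children.
Payoffs at expiry: V(2,0)=31.9871, V(2,1)=0.0000, V(2,2)=0.0000
Node (1,0) S=112.5300: V=(p*·0.0000+(1−p*)·31.9871)/1.12=13.8940; Δ=(0.0000−31.9871)/(146.2890−104.6529)=-0.7683; B=V−Δ·S=100.3456
Node (1,1) S=157.3000: V=(p*·0.0000+(1−p*)·0.0000)/1.12=0.0000; Δ=(0.0000−0.0000)/(204.4900−146.2890)=0.0000; B=V−Δ·S=0.0000
Node (0,0) S=121.0000: V=(p*·0.0000+(1−p*)·13.8940)/1.12=6.0350; Δ=(0.0000−13.8940)/(157.3000−112.5300)=-0.3103; B=V−Δ·S=43.5864
Verification: the root portfolio costs Δ(0,0)·S0 + B(0,0) = 6.0350, matching V0.

(0,0): Delta=-0.3103 Bond=43.5864
(1,0): Delta=-0.7683 Bond=100.3456
(1,1): Delta=0.0000 Bond=0.0000
V0=6.0350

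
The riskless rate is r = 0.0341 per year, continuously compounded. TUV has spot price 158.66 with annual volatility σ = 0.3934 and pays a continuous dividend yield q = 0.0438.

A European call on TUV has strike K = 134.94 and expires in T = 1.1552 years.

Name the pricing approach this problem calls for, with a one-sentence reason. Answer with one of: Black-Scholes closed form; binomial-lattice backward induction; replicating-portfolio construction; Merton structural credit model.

Key observation: the instrument is a plain European call (strike 134.94) on a lognormal asset; the exact continuous-time formula applies directly.

framework: Black-Scholes closed form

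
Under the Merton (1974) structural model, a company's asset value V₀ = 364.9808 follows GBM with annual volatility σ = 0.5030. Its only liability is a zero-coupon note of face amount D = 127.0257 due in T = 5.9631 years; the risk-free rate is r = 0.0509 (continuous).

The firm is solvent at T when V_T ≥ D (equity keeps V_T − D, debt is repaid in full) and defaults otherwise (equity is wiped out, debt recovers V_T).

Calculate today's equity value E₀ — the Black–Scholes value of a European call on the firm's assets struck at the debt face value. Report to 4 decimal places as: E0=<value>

With assets at 364.9808 and a single debt payment of 127.0257 at 5.9631 years:
d₁ = [ln(V₀/D) + (r + σ²/2)T] / (σ√T)
   = [ln(364.9808/127.0257) + (0.0509 + 0.5·0.5030²)·5.9631] / (0.5030·√5.9631)
   = [1.055455 + 1.057881] / 1.228299 = 1.720539
d₂ = d₁ − σ√T = 1.720539 − 1.228299 = 0.492240
N(d₁) = 0.957333,  N(d₂) = 0.688725,  e^(−rT) = 0.738214
E₀ = V₀·N(d₁) − D·e^(−rT)·N(d₂)
   = 364.9808·0.957333 − 127.0257·0.738214·0.688725 = 284.824843

E0=284.8248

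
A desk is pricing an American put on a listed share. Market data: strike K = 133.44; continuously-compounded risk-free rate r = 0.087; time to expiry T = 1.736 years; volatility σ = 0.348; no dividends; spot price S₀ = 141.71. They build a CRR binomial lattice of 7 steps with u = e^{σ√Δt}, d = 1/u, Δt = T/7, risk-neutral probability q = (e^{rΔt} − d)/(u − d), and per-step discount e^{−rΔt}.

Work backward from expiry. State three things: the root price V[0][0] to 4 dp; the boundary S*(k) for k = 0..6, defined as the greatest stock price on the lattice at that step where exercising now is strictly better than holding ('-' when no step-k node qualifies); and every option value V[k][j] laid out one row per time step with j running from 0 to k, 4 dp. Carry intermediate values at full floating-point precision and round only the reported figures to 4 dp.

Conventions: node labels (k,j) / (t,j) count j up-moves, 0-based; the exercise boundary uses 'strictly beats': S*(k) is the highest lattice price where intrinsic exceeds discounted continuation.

params: Δt=0.24800 u=1.18923 d=0.84088 q=0.51939 e^(-rΔt)=0.97866
t_7 payoffs: 91.3140 73.8630 49.1827 14.2785 0.0000 0.0000 0.0000 0.0000
t_6: node(6,0) S=50.0973 payoff=83.3427 vs cont=80.4944 → 83.3427 [stop]  node(6,1) S=70.8505 payoff=62.5895 vs cont=59.7412 → 62.5895 [stop]  node(6,2) S=100.2009 payoff=33.2391 vs cont=30.3908 → 33.2391 [stop]  node(6,3) S=141.7100 payoff=0.0000 vs cont=6.7158 → 6.7158 [wait]  node(6,4) S=200.4145 payoff=0.0000 vs cont=0.0000 → 0.0000 [wait]  node(6,5) S=283.4379 payoff=0.0000 vs cont=0.0000 → 0.0000 [wait]  node(6,6) S=400.8544 payoff=0.0000 vs cont=0.0000 → 0.0000 [wait]  ⇒ S*(6)=100.2009
t_5: node(5,0) S=59.5770 payoff=73.8630 vs cont=71.0147 → 73.8630 [stop]  node(5,1) S=84.2573 payoff=49.1827 vs cont=46.3345 → 49.1827 [stop]  node(5,2) S=119.1615 payoff=14.2785 vs cont=19.0476 → 19.0476 [wait]  node(5,3) S=168.5252 payoff=0.0000 vs cont=3.1588 → 3.1588 [wait]  node(5,4) S=238.3382 payoff=0.0000 vs cont=0.0000 → 0.0000 [wait]  node(5,5) S=337.0717 payoff=0.0000 vs cont=0.0000 → 0.0000 [wait]  ⇒ S*(5)=84.2573
t_4: node(4,0) S=70.8505 payoff=62.5895 vs cont=59.7412 → 62.5895 [stop]  node(4,1) S=100.2009 payoff=33.2391 vs cont=32.8150 → 33.2391 [stop]  node(4,2) S=141.7100 payoff=0.0000 vs cont=10.5646 → 10.5646 [wait]  node(4,3) S=200.4145 payoff=0.0000 vs cont=1.4857 → 1.4857 [wait]  node(4,4) S=283.4379 payoff=0.0000 vs cont=0.0000 → 0.0000 [wait]  ⇒ S*(4)=100.2009
t_3: node(3,0) S=84.2573 payoff=49.1827 vs cont=46.3345 → 49.1827 [stop]  node(3,1) S=119.1615 payoff=14.2785 vs cont=21.0040 → 21.0040 [wait]  node(3,2) S=168.5252 payoff=0.0000 vs cont=5.7242 → 5.7242 [wait]  node(3,3) S=238.3382 payoff=0.0000 vs cont=0.6988 → 0.6988 [wait]  ⇒ S*(3)=84.2573
t_2: node(2,0) S=100.2009 payoff=33.2391 vs cont=33.8094 → 33.8094 [wait]  node(2,1) S=141.7100 payoff=0.0000 vs cont=12.7888 → 12.7888 [wait]  node(2,2) S=200.4145 payoff=0.0000 vs cont=3.0476 → 3.0476 [wait]  ⇒ S*(2)=-
t_1: node(1,0) S=119.1615 payoff=14.2785 vs cont=22.4028 → 22.4028 [wait]  node(1,1) S=168.5252 payoff=0.0000 vs cont=7.5643 → 7.5643 [wait]  ⇒ S*(1)=-
t_0: node(0,0) S=141.7100 payoff=0.0000 vs cont=14.3821 → 14.3821 [wait]  ⇒ S*(0)=-

price = 14.3821
boundary = - - - 84.2573 100.2009 84.2573 100.2009
tree:
14.3821
22.4028 7.5643
33.8094 12.7888 3.0476
49.1827 21.0040 5.7242 0.6988
62.5895 33.2391 10.5646 1.4857 0.0000
73.8630 49.1827 19.0476 3.1588 0.0000 0.0000
83.3427 62.5895 33.2391 6.7158 0.0000 0.0000 0.0000
91.3140 73.8630 49.1827 14.2785 0.0000 0.0000 0.0000 0.0000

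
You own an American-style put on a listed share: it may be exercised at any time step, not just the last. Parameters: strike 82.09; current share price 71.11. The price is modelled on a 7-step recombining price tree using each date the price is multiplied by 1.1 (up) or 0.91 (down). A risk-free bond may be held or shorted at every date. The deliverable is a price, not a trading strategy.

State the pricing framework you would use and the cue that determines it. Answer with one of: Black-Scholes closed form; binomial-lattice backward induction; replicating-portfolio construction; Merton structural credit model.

framework: binomial-lattice backward induction

Key observation: the put (strike 82.09 on spot 71.11) is American-style on a 7-step discrete price model, so the early-exercise decision at every node requires stepwise backward valuation — a closed form cannot price the exercise right.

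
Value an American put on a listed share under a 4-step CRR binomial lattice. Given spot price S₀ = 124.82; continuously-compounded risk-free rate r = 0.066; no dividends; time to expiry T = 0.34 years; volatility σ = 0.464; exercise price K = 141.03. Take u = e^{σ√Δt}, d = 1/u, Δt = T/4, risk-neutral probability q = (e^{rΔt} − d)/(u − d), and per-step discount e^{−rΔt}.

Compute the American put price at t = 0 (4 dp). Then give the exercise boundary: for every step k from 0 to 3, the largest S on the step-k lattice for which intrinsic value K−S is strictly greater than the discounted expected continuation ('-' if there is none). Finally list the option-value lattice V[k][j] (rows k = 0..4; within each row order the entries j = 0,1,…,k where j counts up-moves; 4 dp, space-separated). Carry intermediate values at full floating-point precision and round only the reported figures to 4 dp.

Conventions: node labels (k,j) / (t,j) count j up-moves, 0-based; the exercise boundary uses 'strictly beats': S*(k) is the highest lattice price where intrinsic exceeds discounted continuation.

params: Δt=0.08500 u=1.14486 d=0.87347 q=0.48696 e^(-rΔt)=0.99441
t_4 payoffs: 68.3722 45.7980 16.2100 0.0000 0.0000
t_3: node(3,0) S=83.1826 payoff=57.8474 vs cont=57.0584 → 57.8474 [stop]  node(3,1) S=109.0269 payoff=32.0031 vs cont=31.2141 → 32.0031 [stop]  node(3,2) S=142.9008 payoff=0.0000 vs cont=8.2698 → 8.2698 [wait]  node(3,3) S=187.2991 payoff=0.0000 vs cont=0.0000 → 0.0000 [wait]  ⇒ S*(3)=109.0269
t_2: node(2,0) S=95.2320 payoff=45.7980 vs cont=45.0090 → 45.7980 [stop]  node(2,1) S=124.8200 payoff=16.2100 vs cont=20.3315 → 20.3315 [wait]  node(2,2) S=163.6007 payoff=0.0000 vs cont=4.2190 → 4.2190 [wait]  ⇒ S*(2)=95.2320
t_1: node(1,0) S=109.0269 payoff=32.0031 vs cont=33.2099 → 33.2099 [wait]  node(1,1) S=142.9008 payoff=0.0000 vs cont=12.4155 → 12.4155 [wait]  ⇒ S*(1)=-
t_0: node(0,0) S=124.8200 payoff=16.2100 vs cont=22.9547 → 22.9547 [wait]  ⇒ S*(0)=-

price = 22.9547
boundary = - - 95.2320 109.0269
tree:
22.9547
33.2099 12.4155
45.7980 20.3315 4.2190
57.8474 32.0031 8.2698 0.0000
68.3722 45.7980 16.2100 0.0000 0.0000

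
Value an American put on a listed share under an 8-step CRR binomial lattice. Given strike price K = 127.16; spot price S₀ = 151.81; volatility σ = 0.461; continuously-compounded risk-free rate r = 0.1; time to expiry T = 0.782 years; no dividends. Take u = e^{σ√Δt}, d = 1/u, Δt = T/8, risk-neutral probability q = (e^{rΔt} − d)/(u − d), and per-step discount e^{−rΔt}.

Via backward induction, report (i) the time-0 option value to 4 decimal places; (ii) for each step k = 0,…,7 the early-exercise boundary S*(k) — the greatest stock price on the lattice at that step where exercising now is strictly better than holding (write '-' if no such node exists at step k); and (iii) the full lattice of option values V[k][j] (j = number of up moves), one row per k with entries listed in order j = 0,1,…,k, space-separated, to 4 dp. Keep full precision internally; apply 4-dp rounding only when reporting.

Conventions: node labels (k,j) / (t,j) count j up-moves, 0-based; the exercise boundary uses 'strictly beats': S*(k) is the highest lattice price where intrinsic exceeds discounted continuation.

params: Δt=0.09775 u=1.15504 d=0.86577 q=0.49799 e^(-rΔt)=0.99027
t_8 payoffs: 79.2379 63.2267 41.8661 13.3687 0.0000 0.0000 0.0000 0.0000 0.0000
t_7: node(7,0) S=55.3518 payoff=71.8082 vs cont=70.5713 → 71.8082 [stop]  node(7,1) S=73.8452 payoff=53.3148 vs cont=52.0778 → 53.3148 [stop]  node(7,2) S=98.5176 payoff=28.6424 vs cont=27.4055 → 28.6424 [stop]  node(7,3) S=131.4331 payoff=0.0000 vs cont=6.6459 → 6.6459 [wait]  node(7,4) S=175.3460 payoff=0.0000 vs cont=0.0000 → 0.0000 [wait]  node(7,5) S=233.9306 payoff=0.0000 vs cont=0.0000 → 0.0000 [wait]  node(7,6) S=312.0888 payoff=0.0000 vs cont=0.0000 → 0.0000 [wait]  node(7,7) S=416.3604 payoff=0.0000 vs cont=0.0000 → 0.0000 [wait]  ⇒ S*(7)=98.5176
t_6: node(6,0) S=63.9333 payoff=63.2267 vs cont=61.9898 → 63.2267 [stop]  node(6,1) S=85.2939 payoff=41.8661 vs cont=40.6291 → 41.8661 [stop]  node(6,2) S=113.7913 payoff=13.3687 vs cont=17.5164 → 17.5164 [wait]  node(6,3) S=151.8100 payoff=0.0000 vs cont=3.3039 → 3.3039 [wait]  node(6,4) S=202.5310 payoff=0.0000 vs cont=0.0000 → 0.0000 [wait]  node(6,5) S=270.1983 payoff=0.0000 vs cont=0.0000 → 0.0000 [wait]  node(6,6) S=360.4739 payoff=0.0000 vs cont=0.0000 → 0.0000 [wait]  ⇒ S*(6)=85.2939
t_5: node(5,0) S=73.8452 payoff=53.3148 vs cont=52.0778 → 53.3148 [stop]  node(5,1) S=98.5176 payoff=28.6424 vs cont=29.4509 → 29.4509 [wait]  node(5,2) S=131.4331 payoff=0.0000 vs cont=10.3372 → 10.3372 [wait]  node(5,3) S=175.3460 payoff=0.0000 vs cont=1.6425 → 1.6425 [wait]  node(5,4) S=233.9306 payoff=0.0000 vs cont=0.0000 → 0.0000 [wait]  node(5,5) S=312.0888 payoff=0.0000 vs cont=0.0000 → 0.0000 [wait]  ⇒ S*(5)=73.8452
t_4: node(4,0) S=85.2939 payoff=41.8661 vs cont=41.0278 → 41.8661 [stop]  node(4,1) S=113.7913 payoff=13.3687 vs cont=19.7386 → 19.7386 [wait]  node(4,2) S=151.8100 payoff=0.0000 vs cont=5.9489 → 5.9489 [wait]  node(4,3) S=202.5310 payoff=0.0000 vs cont=0.8165 → 0.8165 [wait]  node(4,4) S=270.1983 payoff=0.0000 vs cont=0.0000 → 0.0000 [wait]  ⇒ S*(4)=85.2939
t_3: node(3,0) S=98.5176 payoff=28.6424 vs cont=30.5468 → 30.5468 [wait]  node(3,1) S=131.4331 payoff=0.0000 vs cont=12.7463 → 12.7463 [wait]  node(3,2) S=175.3460 payoff=0.0000 vs cont=3.3600 → 3.3600 [wait]  node(3,3) S=233.9306 payoff=0.0000 vs cont=0.4059 → 0.4059 [wait]  ⇒ S*(3)=-
t_2: node(2,0) S=113.7913 payoff=13.3687 vs cont=21.4715 → 21.4715 [wait]  node(2,1) S=151.8100 payoff=0.0000 vs cont=7.9935 → 7.9935 [wait]  node(2,2) S=202.5310 payoff=0.0000 vs cont=1.8705 → 1.8705 [wait]  ⇒ S*(2)=-
t_1: node(1,0) S=131.4331 payoff=0.0000 vs cont=14.6160 → 14.6160 [wait]  node(1,1) S=175.3460 payoff=0.0000 vs cont=4.8963 → 4.8963 [wait]  ⇒ S*(1)=-
t_0: node(0,0) S=151.8100 payoff=0.0000 vs cont=9.6806 → 9.6806 [wait]  ⇒ S*(0)=-

price = 9.6806
boundary = - - - - 85.2939 73.8452 85.2939 98.5176
tree:
9.6806
14.6160 4.8963
21.4715 7.9935 1.8705
30.5468 12.7463 3.3600 0.4059
41.8661 19.7386 5.9489 0.8165 0.0000
53.3148 29.4509 10.3372 1.6425 0.0000 0.0000
63.2267 41.8661 17.5164 3.3039 0.0000 0.0000 0.0000
71.8082 53.3148 28.6424 6.6459 0.0000 0.0000 0.0000 0.0000
79.2379 63.2267 41.8661 13.3687 0.0000 0.0000 0.0000 0.0000 0.0000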